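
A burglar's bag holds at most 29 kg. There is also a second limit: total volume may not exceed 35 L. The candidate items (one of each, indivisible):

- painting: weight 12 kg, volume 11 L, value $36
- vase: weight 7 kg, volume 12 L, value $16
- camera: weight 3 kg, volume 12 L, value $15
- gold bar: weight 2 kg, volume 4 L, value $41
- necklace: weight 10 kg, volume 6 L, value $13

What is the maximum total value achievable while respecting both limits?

$105

Feasible sets respecting both limits:
- painting+camera+gold bar+necklace: weight 27, volume 33, value 105
- painting+vase+gold bar: weight 21, volume 27, value 93
- painting+camera+gold bar: weight 17, volume 27, value 92
- painting+gold bar+necklace: weight 24, volume 21, value 90
Best: $105.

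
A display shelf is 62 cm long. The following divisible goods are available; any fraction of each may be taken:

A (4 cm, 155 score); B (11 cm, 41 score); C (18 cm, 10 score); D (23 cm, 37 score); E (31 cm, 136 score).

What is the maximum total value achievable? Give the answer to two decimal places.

Take in order of value per unit:
- A (155/4 per unit): all 4 → value 155, running total 155.00
- E (136/31 per unit): all 31 → value 136, running total 291.00
- B (41/11 per unit): all 11 → value 41, running total 332.00
- D (37/23 per unit): 16 of 23 → value 16×37/23 = 25.7391, running total 357.74
Total 357.74.

357.74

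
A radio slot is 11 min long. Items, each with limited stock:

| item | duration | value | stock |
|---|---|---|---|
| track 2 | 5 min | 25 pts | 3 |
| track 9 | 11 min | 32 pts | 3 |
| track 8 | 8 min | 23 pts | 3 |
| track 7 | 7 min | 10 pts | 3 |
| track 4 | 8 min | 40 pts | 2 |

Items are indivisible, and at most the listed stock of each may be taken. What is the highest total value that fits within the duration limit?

50 pts

Best selections within duration 11 and stock limits:
- 2×track 2: duration 10, value 50
- 1×track 4: duration 8, value 40
- 1×track 9: duration 11, value 32
- 1×track 2: duration 5, value 25
Best: 50 pts.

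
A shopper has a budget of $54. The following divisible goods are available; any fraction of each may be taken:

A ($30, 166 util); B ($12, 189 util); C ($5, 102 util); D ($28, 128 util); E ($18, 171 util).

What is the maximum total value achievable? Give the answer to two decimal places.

567.13

Take in order of value per unit:
- C (102/5 per unit): all 5 → value 102, running total 102.00
- B (189/12 per unit): all 12 → value 189, running total 291.00
- E (171/18 per unit): all 18 → value 171, running total 462.00
- A (166/30 per unit): 19 of 30 → value 19×166/30 = 105.1333, running total 567.13
Total 567.13.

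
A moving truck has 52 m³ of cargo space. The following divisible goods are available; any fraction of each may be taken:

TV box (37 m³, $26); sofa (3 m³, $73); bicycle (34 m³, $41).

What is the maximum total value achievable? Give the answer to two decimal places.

Take in order of value per unit:
- sofa (73/3 per unit): all 3 → value 73, running total 73.00
- bicycle (41/34 per unit): all 34 → value 41, running total 114.00
- TV box (26/37 per unit): 15 of 37 → value 15×26/37 = 10.5405, running total 124.54
Total 124.54.

124.54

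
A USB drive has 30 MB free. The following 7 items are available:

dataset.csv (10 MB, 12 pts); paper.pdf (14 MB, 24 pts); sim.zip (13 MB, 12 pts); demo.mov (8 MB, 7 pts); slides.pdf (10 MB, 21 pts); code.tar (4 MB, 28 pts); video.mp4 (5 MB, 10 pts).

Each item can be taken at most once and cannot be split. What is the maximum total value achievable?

73 pts

Check high-value combinations within 30 MB:
- paper.pdf+slides.pdf+code.tar: size 14+10+4=28, value 24+21+28=73
- dataset.csv+slides.pdf+code.tar+video.mp4: size 10+10+4+5=29, value 12+21+28+10=71
- demo.mov+slides.pdf+code.tar+video.mp4: size 8+10+4+5=27, value 7+21+28+10=66
- dataset.csv+paper.pdf+code.tar: size 10+14+4=28, value 12+24+28=64
- paper.pdf+code.tar+video.mp4: size 14+4+5=23, value 24+28+10=62
Best: 73 pts.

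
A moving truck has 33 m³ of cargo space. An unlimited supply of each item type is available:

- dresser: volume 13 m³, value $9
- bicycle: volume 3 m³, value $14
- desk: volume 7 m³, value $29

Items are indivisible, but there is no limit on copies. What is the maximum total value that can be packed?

Best value-per-unit is bicycle at 14/3, and filling with it alone uses volume 11×3=33. No mix of the others beats 11×14 = 154.

$154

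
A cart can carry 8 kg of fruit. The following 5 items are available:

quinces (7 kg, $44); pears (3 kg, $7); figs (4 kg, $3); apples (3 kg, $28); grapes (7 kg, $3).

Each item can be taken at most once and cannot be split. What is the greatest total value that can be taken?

Check high-value combinations within 8 kg:
- quinces: weight 7, value 44
- pears+apples: weight 3+3=6, value 7+28=35
- figs+apples: weight 4+3=7, value 3+28=31
- apples: weight 3, value 28
- pears+figs: weight 3+4=7, value 7+3=10
Best: $44.

$44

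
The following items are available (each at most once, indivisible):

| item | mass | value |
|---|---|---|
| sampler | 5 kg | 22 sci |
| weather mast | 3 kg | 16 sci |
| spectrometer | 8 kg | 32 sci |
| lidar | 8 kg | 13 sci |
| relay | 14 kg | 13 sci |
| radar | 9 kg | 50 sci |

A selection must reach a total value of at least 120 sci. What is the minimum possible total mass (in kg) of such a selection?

Subsets with value ≥ 120, sorted by total mass:
- sampler+weather mast+spectrometer+radar: mass 25, value 120
- sampler+weather mast+spectrometer+lidar+radar: mass 33, value 133
- sampler+weather mast+spectrometer+relay+radar: mass 39, value 133
Minimum mass: 25 kg.

25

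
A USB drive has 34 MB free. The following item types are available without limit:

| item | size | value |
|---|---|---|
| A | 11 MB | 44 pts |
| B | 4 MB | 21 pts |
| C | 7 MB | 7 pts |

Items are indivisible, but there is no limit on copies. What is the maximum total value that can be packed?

Best value-per-unit is B at 21/4, and filling with it alone uses size 8×4=32. No mix of the others beats 8×21 = 168.

168 pts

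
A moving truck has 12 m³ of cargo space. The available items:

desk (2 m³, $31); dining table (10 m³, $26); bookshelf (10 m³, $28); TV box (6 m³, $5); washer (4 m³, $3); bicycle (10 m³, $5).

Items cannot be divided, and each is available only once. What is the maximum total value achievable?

$59

Check high-value combinations within 12 m³:
- desk+bookshelf: volume 2+10=12, value 31+28=59
- desk+dining table: volume 2+10=12, value 31+26=57
- desk+TV box+washer: volume 2+6+4=12, value 31+5+3=39
Best: $59.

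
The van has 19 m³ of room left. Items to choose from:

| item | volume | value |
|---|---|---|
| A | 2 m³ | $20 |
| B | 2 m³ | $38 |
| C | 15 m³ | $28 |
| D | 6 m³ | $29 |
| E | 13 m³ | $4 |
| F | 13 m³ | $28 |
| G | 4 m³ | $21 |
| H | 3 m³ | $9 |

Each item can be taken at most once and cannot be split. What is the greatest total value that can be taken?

Check high-value combinations within 19 m³:
- A+B+D+G+H: volume 2+2+6+4+3=17, value 20+38+29+21+9=117
- A+B+D+G: volume 2+2+6+4=14, value 20+38+29+21=108
- B+D+G+H: volume 2+6+4+3=15, value 38+29+21+9=97
Best: $117.

$117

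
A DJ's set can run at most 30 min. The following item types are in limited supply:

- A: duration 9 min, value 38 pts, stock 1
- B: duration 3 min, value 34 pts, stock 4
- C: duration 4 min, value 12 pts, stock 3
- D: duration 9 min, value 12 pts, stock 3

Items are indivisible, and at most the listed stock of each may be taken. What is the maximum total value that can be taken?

Top feasible selections:
- 1×A + 4×B + 2×C: duration 29, value 198
- 1×A + 4×B + 1×C: duration 25, value 186
Best: 198 pts.

198 pts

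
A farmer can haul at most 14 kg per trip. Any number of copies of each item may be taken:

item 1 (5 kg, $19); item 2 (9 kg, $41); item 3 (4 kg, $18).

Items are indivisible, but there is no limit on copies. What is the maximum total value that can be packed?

$60

Best value-per-unit is item 2 at 41/9; filling with it alone gives 1×41 = 41.
Optimal mix: 1×item 1 + 1×item 2 → weight 14, value 60.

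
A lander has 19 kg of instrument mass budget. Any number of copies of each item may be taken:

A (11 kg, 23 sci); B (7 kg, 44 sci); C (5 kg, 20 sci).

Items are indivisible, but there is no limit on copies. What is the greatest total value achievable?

108 sci

Best value-per-unit is B at 44/7; filling with it alone gives 2×44 = 88.
Optimal mix: 2×B + 1×C → mass 19, value 108.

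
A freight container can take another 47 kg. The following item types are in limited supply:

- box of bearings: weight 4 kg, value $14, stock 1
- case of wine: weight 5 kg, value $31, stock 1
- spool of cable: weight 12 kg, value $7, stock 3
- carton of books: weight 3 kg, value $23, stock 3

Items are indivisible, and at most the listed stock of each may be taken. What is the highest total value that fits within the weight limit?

Top feasible selections:
- 1×box of bearings + 1×case of wine + 2×spool of cable + 3×carton of books: weight 42, value 128
- 1×box of bearings + 1×case of wine + 1×spool of cable + 3×carton of books: weight 30, value 121
- 1×box of bearings + 1×case of wine + 3×carton of books: weight 18, value 114
- 1×case of wine + 2×spool of cable + 3×carton of books: weight 38, value 114
Best: $128.

$128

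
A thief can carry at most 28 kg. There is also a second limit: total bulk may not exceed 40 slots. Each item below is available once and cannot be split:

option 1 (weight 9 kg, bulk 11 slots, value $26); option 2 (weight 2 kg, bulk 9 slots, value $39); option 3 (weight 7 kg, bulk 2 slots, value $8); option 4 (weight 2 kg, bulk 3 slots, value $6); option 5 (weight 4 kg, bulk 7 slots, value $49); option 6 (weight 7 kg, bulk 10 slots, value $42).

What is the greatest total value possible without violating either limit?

Feasible sets respecting both limits:
- option 1+option 2+option 4+option 5+option 6: weight 24, bulk 40, value 162
- option 1+option 2+option 5+option 6: weight 22, bulk 37, value 156
- option 2+option 3+option 4+option 5+option 6: weight 22, bulk 31, value 144
- option 2+option 3+option 5+option 6: weight 20, bulk 28, value 138
Best: $162.

$162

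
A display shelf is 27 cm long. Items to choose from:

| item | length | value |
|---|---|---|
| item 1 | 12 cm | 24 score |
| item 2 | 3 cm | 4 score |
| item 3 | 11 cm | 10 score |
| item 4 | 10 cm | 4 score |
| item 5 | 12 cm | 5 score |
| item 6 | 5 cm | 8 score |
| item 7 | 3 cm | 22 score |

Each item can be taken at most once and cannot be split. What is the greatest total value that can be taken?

Check high-value combinations within 27 cm:
- item 1+item 2+item 6+item 7: length 12+3+5+3=23, value 24+4+8+22=58
- item 1+item 3+item 7: length 12+11+3=26, value 24+10+22=56
- item 1+item 6+item 7: length 12+5+3=20, value 24+8+22=54
- item 1+item 5+item 7: length 12+12+3=27, value 24+5+22=51
- item 1+item 2+item 7: length 12+3+3=18, value 24+4+22=50
Best: 58 score.

58 score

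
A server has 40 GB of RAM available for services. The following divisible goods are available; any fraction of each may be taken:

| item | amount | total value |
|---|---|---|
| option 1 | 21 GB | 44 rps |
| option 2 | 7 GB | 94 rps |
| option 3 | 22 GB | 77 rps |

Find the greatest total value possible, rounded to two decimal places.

Take in order of value per unit:
- option 2 (94/7 per unit): all 7 → value 94, running total 94.00
- option 3 (77/22 per unit): all 22 → value 77, running total 171.00
- option 1 (44/21 per unit): 11 of 21 → value 11×44/21 = 23.0476, running total 194.05
Total 194.05.

194.05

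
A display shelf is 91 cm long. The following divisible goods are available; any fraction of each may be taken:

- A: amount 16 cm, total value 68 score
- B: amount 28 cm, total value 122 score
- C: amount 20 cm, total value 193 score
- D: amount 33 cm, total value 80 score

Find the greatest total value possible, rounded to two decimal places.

448.45

Take in order of value per unit:
- C (193/20 per unit): all 20 → value 193, running total 193.00
- B (122/28 per unit): all 28 → value 122, running total 315.00
- A (68/16 per unit): all 16 → value 68, running total 383.00
- D (80/33 per unit): 27 of 33 → value 27×80/33 = 65.4545, running total 448.45
Total 448.45.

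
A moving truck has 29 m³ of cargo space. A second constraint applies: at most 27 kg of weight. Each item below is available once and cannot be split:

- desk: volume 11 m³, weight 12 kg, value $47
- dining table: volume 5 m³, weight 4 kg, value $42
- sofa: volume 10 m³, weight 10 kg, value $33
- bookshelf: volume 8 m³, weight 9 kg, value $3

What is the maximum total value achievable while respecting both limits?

$122

Feasible sets respecting both limits:
- desk+dining table+sofa: volume 26, weight 26, value 122
- desk+dining table+bookshelf: volume 24, weight 25, value 92
- desk+dining table: volume 16, weight 16, value 89
- desk+sofa: volume 21, weight 22, value 80
Best: $122.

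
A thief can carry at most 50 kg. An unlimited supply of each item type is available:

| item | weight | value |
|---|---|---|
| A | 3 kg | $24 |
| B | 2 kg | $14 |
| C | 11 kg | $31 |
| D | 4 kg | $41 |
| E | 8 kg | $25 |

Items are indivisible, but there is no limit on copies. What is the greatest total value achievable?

$506

Best value-per-unit is D at 41/4; filling with it alone gives 12×41 = 492.
Optimal mix: 1×B + 12×D → weight 50, value 506.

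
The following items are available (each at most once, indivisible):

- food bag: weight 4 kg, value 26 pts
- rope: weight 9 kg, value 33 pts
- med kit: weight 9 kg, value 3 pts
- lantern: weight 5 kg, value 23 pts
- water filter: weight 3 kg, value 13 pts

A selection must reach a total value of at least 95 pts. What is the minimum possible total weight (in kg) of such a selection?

21

Subsets with value ≥ 95, sorted by total weight:
- food bag+rope+lantern+water filter: weight 21, value 95
- food bag+rope+med kit+lantern+water filter: weight 30, value 98
Minimum weight: 21 kg.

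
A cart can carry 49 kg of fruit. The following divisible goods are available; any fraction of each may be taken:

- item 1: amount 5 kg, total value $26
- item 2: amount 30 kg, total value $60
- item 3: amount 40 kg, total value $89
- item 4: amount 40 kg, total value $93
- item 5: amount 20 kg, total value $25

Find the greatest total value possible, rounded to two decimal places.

127.90

Take in order of value per unit:
- item 1 (26/5 per unit): all 5 → value 26, running total 26.00
- item 4 (93/40 per unit): all 40 → value 93, running total 119.00
- item 3 (89/40 per unit): 4 of 40 → value 4×89/40 = 8.9000, running total 127.90
Total 127.90.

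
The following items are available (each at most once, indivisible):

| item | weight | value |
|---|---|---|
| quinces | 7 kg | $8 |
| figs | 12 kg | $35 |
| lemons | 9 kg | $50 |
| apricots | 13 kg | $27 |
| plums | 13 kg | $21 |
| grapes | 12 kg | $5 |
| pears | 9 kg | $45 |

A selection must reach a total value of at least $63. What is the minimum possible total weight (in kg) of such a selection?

18

Subsets with value ≥ 63, sorted by total weight:
- lemons+pears: weight 18, value 95
- figs+lemons: weight 21, value 85
- figs+pears: weight 21, value 80
- lemons+apricots: weight 22, value 77
Minimum weight: 18 kg.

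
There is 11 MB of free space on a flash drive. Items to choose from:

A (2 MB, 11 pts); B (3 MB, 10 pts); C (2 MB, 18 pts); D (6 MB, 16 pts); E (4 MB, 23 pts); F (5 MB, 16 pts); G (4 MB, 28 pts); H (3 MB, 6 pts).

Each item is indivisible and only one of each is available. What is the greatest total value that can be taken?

69 pts

Check high-value combinations within 11 MB:
- C+E+G: size 2+4+4=10, value 18+23+28=69
- A+B+C+G: size 2+3+2+4=11, value 11+10+18+28=67
- A+C+G+H: size 2+2+4+3=11, value 11+18+28+6=63
Best: 69 pts.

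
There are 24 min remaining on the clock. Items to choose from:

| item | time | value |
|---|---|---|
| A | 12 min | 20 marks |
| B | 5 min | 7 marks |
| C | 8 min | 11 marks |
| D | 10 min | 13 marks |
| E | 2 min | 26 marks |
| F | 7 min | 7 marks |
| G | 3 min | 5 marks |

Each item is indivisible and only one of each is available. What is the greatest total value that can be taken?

Check high-value combinations within 24 min:
- A+D+E: time 12+10+2=24, value 20+13+26=59
- A+B+E+G: time 12+5+2+3=22, value 20+7+26+5=58
- A+E+F+G: time 12+2+7+3=24, value 20+26+7+5=58
- A+C+E: time 12+8+2=22, value 20+11+26=57
- C+D+E+G: time 8+10+2+3=23, value 11+13+26+5=55
Best: 59 marks.

59 marks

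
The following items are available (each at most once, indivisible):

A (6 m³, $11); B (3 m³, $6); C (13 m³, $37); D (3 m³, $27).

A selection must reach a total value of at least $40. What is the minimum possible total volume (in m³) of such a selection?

Subsets with value ≥ 40, sorted by total volume:
- A+B+D: volume 12, value 44
- C+D: volume 16, value 64
- B+C: volume 16, value 43
Minimum volume: 12 m³.

12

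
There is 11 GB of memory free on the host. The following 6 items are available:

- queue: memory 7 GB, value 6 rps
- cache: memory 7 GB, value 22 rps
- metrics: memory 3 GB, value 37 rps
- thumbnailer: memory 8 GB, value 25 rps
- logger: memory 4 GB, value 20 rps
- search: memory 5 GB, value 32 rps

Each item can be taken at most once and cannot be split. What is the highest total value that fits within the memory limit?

69 rps

Check high-value combinations within 11 GB:
- metrics+search: memory 3+5=8, value 37+32=69
- metrics+thumbnailer: memory 3+8=11, value 37+25=62
- cache+metrics: memory 7+3=10, value 22+37=59
Best: 69 rps.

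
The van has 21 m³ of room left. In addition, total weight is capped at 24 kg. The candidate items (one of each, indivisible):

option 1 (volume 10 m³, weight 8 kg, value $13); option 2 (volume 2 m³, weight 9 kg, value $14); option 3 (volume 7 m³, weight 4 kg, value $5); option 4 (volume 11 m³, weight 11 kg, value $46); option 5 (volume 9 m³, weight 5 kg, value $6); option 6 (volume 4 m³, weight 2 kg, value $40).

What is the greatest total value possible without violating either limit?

$100

Feasible sets respecting both limits:
- option 2+option 4+option 6: volume 17, weight 22, value 100
- option 4+option 6: volume 15, weight 13, value 86
- option 1+option 2+option 6: volume 16, weight 19, value 67
- option 2+option 3+option 4: volume 20, weight 24, value 65
Best: $100.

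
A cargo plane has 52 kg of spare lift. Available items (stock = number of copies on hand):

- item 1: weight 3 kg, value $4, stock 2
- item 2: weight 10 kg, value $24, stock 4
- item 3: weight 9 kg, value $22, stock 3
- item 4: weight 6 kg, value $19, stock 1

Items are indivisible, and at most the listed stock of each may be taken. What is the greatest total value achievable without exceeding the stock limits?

Top feasible selections:
- 2×item 1 + 4×item 2 + 1×item 4: weight 52, value 123
- 1×item 1 + 4×item 2 + 1×item 3: weight 52, value 122
- 2×item 1 + 3×item 2 + 1×item 3 + 1×item 4: weight 51, value 121
- 1×item 1 + 3×item 2 + 2×item 3: weight 51, value 120
Best: $123.

$123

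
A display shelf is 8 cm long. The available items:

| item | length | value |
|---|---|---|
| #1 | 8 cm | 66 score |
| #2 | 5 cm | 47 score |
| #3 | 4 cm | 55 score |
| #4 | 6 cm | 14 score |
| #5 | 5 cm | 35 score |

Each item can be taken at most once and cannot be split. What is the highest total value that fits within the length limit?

Check high-value combinations within 8 cm:
- #1: length 8, value 66
- #3: length 4, value 55
- #2: length 5, value 47
- #5: length 5, value 35
- #4: length 6, value 14
Best: 66 score.

66 score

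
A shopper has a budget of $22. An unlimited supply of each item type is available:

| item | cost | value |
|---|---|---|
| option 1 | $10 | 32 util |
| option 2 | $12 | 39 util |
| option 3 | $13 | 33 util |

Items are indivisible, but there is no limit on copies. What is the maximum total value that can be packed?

Best value-per-unit is option 2 at 39/12; filling with it alone gives 1×39 = 39.
Optimal mix: 1×option 1 + 1×option 2 → cost 22, value 71.

71 util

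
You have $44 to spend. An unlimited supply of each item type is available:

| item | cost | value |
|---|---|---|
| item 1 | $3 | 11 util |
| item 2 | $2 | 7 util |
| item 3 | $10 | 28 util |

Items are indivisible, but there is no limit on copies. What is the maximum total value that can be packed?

Best value-per-unit is item 1 at 11/3; filling with it alone gives 14×11 = 154.
Optimal mix: 14×item 1 + 1×item 2 → cost 44, value 161.

161 util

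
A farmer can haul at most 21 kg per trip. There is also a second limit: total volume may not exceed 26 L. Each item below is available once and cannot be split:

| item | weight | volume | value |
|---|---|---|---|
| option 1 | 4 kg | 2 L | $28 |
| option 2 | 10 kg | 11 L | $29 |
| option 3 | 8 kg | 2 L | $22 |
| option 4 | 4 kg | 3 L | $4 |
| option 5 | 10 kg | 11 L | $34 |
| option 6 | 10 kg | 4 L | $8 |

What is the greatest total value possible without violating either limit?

$66

Feasible sets respecting both limits:
- option 1+option 4+option 5: weight 18, volume 16, value 66
- option 2+option 5: weight 20, volume 22, value 63
- option 1+option 5: weight 14, volume 13, value 62
- option 1+option 2+option 4: weight 18, volume 16, value 61
Best: $66.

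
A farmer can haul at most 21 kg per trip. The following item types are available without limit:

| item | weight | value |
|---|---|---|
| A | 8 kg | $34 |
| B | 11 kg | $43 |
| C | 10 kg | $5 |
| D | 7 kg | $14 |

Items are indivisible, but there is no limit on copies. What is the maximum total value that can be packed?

Best value-per-unit is A at 34/8; filling with it alone gives 2×34 = 68.
Optimal mix: 1×A + 1×B → weight 19, value 77.

$77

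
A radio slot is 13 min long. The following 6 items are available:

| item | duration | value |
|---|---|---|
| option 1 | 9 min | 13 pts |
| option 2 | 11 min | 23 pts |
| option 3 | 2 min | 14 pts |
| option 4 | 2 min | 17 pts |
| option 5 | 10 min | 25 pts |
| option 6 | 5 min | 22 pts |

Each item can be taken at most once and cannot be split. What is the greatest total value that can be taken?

53 pts

Check high-value combinations within 13 min:
- option 3+option 4+option 6: duration 2+2+5=9, value 14+17+22=53
- option 1+option 3+option 4: duration 9+2+2=13, value 13+14+17=44
- option 4+option 5: duration 2+10=12, value 17+25=42
Best: 53 pts.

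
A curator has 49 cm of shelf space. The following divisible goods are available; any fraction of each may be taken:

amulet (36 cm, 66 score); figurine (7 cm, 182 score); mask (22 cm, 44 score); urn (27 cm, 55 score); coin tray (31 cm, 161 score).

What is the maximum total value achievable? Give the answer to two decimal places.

Take in order of value per unit:
- figurine (182/7 per unit): all 7 → value 182, running total 182.00
- coin tray (161/31 per unit): all 31 → value 161, running total 343.00
- urn (55/27 per unit): 11 of 27 → value 11×55/27 = 22.4074, running total 365.41
Total 365.41.

365.41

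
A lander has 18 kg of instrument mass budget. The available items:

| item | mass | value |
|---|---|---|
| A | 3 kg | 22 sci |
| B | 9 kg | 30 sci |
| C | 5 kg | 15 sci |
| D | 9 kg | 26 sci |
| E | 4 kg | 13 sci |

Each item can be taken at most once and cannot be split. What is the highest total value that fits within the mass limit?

67 sci

Check high-value combinations within 18 kg:
- A+B+C: mass 3+9+5=17, value 22+30+15=67
- A+B+E: mass 3+9+4=16, value 22+30+13=65
- A+C+D: mass 3+5+9=17, value 22+15+26=63
Best: 67 sci.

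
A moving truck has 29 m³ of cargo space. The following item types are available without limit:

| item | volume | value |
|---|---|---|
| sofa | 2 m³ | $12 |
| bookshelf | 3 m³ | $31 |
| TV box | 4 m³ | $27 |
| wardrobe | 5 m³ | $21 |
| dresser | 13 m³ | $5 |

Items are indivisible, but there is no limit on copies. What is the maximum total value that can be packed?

Best value-per-unit is bookshelf at 31/3; filling with it alone gives 9×31 = 279.
Optimal mix: 1×sofa + 9×bookshelf → volume 29, value 291.

$291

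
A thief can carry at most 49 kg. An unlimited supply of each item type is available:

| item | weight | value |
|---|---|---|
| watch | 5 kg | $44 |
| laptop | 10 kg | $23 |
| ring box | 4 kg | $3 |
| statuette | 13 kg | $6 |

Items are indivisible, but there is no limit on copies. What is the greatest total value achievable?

Best value-per-unit is watch at 44/5; filling with it alone gives 9×44 = 396.
Optimal mix: 9×watch + 1×ring box → weight 49, value 399.

$399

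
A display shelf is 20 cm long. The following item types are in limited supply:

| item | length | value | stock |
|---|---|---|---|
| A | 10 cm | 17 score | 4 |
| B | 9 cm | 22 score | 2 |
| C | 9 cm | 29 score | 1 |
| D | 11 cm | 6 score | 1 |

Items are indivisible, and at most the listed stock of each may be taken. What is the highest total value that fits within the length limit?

51 score

Top feasible selections:
- 1×B + 1×C: length 18, value 51
- 1×A + 1×C: length 19, value 46
- 2×B: length 18, value 44
Best: 51 score.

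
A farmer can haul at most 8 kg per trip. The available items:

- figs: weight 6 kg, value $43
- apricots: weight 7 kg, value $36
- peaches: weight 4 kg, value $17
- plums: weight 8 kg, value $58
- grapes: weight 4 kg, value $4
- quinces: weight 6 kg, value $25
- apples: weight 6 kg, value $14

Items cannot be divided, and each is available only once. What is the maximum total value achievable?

This is a 0/1 knapsack; check combinations near the capacity.
- plums: weight 8, value 58
- figs: weight 6, value 43
- apricots: weight 7, value 36
- quinces: weight 6, value 25
- peaches+grapes: weight 4+4=8, value 17+4=21
Best: $58.

$58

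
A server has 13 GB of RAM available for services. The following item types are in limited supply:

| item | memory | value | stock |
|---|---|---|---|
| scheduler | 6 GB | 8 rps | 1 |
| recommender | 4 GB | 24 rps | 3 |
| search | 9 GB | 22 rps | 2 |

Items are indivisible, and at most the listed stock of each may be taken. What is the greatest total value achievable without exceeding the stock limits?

72 rps

Best selections within memory 13 and stock limits:
- 3×recommender: memory 12, value 72
- 2×recommender: memory 8, value 48
- 1×recommender + 1×search: memory 13, value 46
Best: 72 rps.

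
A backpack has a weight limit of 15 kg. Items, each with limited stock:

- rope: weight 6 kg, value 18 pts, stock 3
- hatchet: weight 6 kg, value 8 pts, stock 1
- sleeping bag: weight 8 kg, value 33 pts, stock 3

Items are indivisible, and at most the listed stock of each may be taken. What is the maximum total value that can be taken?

Top feasible selections:
- 1×rope + 1×sleeping bag: weight 14, value 51
- 1×hatchet + 1×sleeping bag: weight 14, value 41
Best: 51 pts.

51 pts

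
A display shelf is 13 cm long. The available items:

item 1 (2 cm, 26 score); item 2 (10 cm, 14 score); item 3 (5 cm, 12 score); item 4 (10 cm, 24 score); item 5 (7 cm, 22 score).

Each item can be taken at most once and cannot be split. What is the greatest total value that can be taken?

Check high-value combinations within 13 cm:
- item 1+item 4: length 2+10=12, value 26+24=50
- item 1+item 5: length 2+7=9, value 26+22=48
- item 1+item 2: length 2+10=12, value 26+14=40
- item 1+item 3: length 2+5=7, value 26+12=38
- item 3+item 5: length 5+7=12, value 12+22=34
Best: 50 score.

50 score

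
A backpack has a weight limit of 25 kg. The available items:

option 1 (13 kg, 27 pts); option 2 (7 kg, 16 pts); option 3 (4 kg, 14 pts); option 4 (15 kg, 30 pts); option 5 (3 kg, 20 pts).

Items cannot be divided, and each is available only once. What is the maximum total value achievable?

66 pts

Check high-value combinations within 25 kg:
- option 2+option 4+option 5: weight 7+15+3=25, value 16+30+20=66
- option 3+option 4+option 5: weight 4+15+3=22, value 14+30+20=64
- option 1+option 2+option 5: weight 13+7+3=23, value 27+16+20=63
- option 1+option 3+option 5: weight 13+4+3=20, value 27+14+20=61
Best: 66 pts.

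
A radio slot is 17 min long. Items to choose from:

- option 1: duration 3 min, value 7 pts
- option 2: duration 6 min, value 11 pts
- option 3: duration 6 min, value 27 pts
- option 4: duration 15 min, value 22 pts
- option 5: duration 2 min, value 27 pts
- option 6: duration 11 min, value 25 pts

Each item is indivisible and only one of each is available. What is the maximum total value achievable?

This is a 0/1 knapsack; check combinations near the capacity.
- option 1+option 2+option 3+option 5: duration 3+6+6+2=17, value 7+11+27+27=72
- option 2+option 3+option 5: duration 6+6+2=14, value 11+27+27=65
- option 1+option 3+option 5: duration 3+6+2=11, value 7+27+27=61
- option 1+option 5+option 6: duration 3+2+11=16, value 7+27+25=59
- option 3+option 5: duration 6+2=8, value 27+27=54
Best: 72 pts.

72 pts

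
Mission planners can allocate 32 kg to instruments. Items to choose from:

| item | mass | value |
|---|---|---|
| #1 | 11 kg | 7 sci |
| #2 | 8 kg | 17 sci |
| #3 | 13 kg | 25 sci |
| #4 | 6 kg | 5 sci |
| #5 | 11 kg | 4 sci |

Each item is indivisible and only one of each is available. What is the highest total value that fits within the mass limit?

Check high-value combinations within 32 kg:
- #1+#2+#3: mass 11+8+13=32, value 7+17+25=49
- #2+#3+#4: mass 8+13+6=27, value 17+25+5=47
- #2+#3+#5: mass 8+13+11=32, value 17+25+4=46
- #2+#3: mass 8+13=21, value 17+25=42
- #1+#3+#4: mass 11+13+6=30, value 7+25+5=37
Best: 49 sci.

49 sci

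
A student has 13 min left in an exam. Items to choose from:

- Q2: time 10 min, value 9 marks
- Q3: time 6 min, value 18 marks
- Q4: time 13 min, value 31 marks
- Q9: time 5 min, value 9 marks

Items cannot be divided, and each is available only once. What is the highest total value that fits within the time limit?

Check high-value combinations within 13 min:
- Q4: time 13, value 31
- Q3+Q9: time 6+5=11, value 18+9=27
- Q3: time 6, value 18
- Q9: time 5, value 9
- Q2: time 10, value 9
Best: 31 marks.

31 marks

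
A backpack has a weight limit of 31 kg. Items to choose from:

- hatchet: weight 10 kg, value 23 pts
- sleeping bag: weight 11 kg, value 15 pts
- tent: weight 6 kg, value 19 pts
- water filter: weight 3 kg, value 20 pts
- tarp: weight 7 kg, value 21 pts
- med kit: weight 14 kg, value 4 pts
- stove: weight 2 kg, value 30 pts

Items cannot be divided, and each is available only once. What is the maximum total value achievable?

Check high-value combinations within 31 kg:
- hatchet+tent+water filter+tarp+stove: weight 10+6+3+7+2=28, value 23+19+20+21+30=113
- sleeping bag+tent+water filter+tarp+stove: weight 11+6+3+7+2=29, value 15+19+20+21+30=105
- hatchet+water filter+tarp+stove: weight 10+3+7+2=22, value 23+20+21+30=94
- hatchet+tent+tarp+stove: weight 10+6+7+2=25, value 23+19+21+30=93
- hatchet+tent+water filter+stove: weight 10+6+3+2=21, value 23+19+20+30=92
Best: 113 pts.

113 pts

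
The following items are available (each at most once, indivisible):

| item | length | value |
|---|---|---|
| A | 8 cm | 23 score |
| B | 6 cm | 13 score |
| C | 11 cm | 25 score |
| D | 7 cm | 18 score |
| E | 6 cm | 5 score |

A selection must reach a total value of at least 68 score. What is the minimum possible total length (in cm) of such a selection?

Subsets with value ≥ 68, sorted by total length:
- A+B+C+D: length 32, value 79
- A+C+D+E: length 32, value 71
- A+B+C+D+E: length 38, value 84
Minimum length: 32 cm.

32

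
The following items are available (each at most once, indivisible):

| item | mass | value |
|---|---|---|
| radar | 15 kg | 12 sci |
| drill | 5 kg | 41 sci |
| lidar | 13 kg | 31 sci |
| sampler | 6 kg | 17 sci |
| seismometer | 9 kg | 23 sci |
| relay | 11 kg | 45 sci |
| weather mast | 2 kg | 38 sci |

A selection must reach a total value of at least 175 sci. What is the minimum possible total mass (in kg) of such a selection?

Subsets with value ≥ 175, sorted by total mass:
- drill+lidar+seismometer+relay+weather mast: mass 40, value 178
- drill+lidar+sampler+seismometer+relay+weather mast: mass 46, value 195
Minimum mass: 40 kg.

40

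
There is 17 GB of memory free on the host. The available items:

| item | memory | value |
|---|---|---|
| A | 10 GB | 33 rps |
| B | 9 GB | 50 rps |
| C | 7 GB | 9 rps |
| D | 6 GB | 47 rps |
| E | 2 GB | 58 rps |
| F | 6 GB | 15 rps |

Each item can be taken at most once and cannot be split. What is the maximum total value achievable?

Check high-value combinations within 17 GB:
- B+D+E: memory 9+6+2=17, value 50+47+58=155
- B+E+F: memory 9+2+6=17, value 50+58+15=123
- D+E+F: memory 6+2+6=14, value 47+58+15=120
- C+D+E: memory 7+6+2=15, value 9+47+58=114
Best: 155 rps.

155 rps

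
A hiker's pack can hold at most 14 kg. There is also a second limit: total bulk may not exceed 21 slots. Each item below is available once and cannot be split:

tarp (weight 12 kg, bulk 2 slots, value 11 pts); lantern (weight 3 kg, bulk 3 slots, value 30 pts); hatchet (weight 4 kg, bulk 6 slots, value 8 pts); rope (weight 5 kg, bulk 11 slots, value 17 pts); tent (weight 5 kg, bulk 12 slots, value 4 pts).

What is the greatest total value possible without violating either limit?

55 pts

Feasible sets respecting both limits:
- lantern+hatchet+rope: weight 12, bulk 20, value 55
- lantern+rope: weight 8, bulk 14, value 47
- lantern+hatchet+tent: weight 12, bulk 21, value 42
Best: 55 pts.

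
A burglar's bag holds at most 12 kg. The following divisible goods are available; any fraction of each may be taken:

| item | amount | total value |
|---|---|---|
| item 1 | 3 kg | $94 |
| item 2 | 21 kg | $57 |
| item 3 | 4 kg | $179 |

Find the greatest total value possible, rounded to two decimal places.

286.57

Take in order of value per unit:
- item 3 (179/4 per unit): all 4 → value 179, running total 179.00
- item 1 (94/3 per unit): all 3 → value 94, running total 273.00
- item 2 (57/21 per unit): 5 of 21 → value 5×57/21 = 13.5714, running total 286.57
Total 286.57.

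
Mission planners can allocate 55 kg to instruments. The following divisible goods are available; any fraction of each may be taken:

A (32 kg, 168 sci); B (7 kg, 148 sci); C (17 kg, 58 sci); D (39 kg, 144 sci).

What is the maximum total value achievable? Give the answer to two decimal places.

375.08

Take in order of value per unit:
- B (148/7 per unit): all 7 → value 148, running total 148.00
- A (168/32 per unit): all 32 → value 168, running total 316.00
- D (144/39 per unit): 16 of 39 → value 16×144/39 = 59.0769, running total 375.08
Total 375.08.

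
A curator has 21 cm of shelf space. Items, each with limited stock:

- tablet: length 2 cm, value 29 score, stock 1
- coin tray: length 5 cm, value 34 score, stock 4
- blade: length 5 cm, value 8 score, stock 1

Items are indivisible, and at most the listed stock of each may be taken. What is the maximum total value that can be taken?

Top feasible selections:
- 4×coin tray: length 20, value 136
- 1×tablet + 3×coin tray: length 17, value 131
- 3×coin tray + 1×blade: length 20, value 110
- 1×tablet + 2×coin tray + 1×blade: length 17, value 105
Best: 136 score.

136 score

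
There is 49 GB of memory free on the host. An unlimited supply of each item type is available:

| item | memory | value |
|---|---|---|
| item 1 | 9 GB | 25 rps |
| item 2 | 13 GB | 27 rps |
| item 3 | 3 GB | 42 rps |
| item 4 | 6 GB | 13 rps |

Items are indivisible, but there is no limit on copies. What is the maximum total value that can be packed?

Best value-per-unit is item 3 at 42/3, and filling with it alone uses memory 16×3=48. No mix of the others beats 16×42 = 672.

672 rps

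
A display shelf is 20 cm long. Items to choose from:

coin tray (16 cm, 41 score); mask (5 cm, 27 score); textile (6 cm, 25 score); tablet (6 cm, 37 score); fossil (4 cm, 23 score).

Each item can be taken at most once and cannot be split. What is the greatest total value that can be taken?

Check high-value combinations within 20 cm:
- mask+textile+tablet: length 5+6+6=17, value 27+25+37=89
- mask+tablet+fossil: length 5+6+4=15, value 27+37+23=87
- textile+tablet+fossil: length 6+6+4=16, value 25+37+23=85
Best: 89 score.

89 score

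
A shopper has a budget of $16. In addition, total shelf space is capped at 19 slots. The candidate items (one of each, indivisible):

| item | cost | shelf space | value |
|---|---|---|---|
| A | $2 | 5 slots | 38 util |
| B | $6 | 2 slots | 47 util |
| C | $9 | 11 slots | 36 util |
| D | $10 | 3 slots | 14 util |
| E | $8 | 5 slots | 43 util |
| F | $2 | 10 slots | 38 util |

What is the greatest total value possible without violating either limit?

128 util

Feasible sets respecting both limits:
- A+B+E: cost 16, shelf space 12, value 128
- B+E+F: cost 16, shelf space 17, value 128
- A+B+F: cost 10, shelf space 17, value 123
- B+E: cost 14, shelf space 7, value 90
Best: 128 util.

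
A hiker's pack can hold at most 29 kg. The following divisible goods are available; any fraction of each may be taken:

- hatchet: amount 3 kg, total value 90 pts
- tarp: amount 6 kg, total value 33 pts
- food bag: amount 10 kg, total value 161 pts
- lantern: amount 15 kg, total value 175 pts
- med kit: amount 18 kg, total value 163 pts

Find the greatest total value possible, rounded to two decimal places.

Take in order of value per unit:
- hatchet (90/3 per unit): all 3 → value 90, running total 90.00
- food bag (161/10 per unit): all 10 → value 161, running total 251.00
- lantern (175/15 per unit): all 15 → value 175, running total 426.00
- med kit (163/18 per unit): 1 of 18 → value 1×163/18 = 9.0556, running total 435.06
Total 435.06.

435.06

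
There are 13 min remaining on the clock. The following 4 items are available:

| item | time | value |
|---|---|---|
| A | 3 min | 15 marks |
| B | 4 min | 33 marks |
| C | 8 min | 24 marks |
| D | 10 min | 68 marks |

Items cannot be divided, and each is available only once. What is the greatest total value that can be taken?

83 marks

Check high-value combinations within 13 min:
- A+D: time 3+10=13, value 15+68=83
- D: time 10, value 68
- B+C: time 4+8=12, value 33+24=57
- A+B: time 3+4=7, value 15+33=48
- A+C: time 3+8=11, value 15+24=39
Best: 83 marks.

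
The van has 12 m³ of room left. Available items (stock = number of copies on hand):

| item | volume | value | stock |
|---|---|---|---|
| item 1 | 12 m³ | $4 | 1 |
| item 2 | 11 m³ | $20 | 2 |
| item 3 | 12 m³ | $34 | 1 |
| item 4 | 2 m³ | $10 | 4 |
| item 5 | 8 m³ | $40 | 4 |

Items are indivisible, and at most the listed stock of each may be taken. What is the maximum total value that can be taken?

Top feasible selections:
- 2×item 4 + 1×item 5: volume 12, value 60
- 1×item 4 + 1×item 5: volume 10, value 50
Best: $60.

$60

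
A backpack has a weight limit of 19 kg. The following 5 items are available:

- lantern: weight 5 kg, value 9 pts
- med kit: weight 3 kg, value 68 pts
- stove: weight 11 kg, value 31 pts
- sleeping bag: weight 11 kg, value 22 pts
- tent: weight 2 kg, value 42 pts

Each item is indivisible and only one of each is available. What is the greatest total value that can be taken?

Check high-value combinations within 19 kg:
- med kit+stove+tent: weight 3+11+2=16, value 68+31+42=141
- med kit+sleeping bag+tent: weight 3+11+2=16, value 68+22+42=132
- lantern+med kit+tent: weight 5+3+2=10, value 9+68+42=119
- med kit+tent: weight 3+2=5, value 68+42=110
- lantern+med kit+stove: weight 5+3+11=19, value 9+68+31=108
Best: 141 pts.

141 pts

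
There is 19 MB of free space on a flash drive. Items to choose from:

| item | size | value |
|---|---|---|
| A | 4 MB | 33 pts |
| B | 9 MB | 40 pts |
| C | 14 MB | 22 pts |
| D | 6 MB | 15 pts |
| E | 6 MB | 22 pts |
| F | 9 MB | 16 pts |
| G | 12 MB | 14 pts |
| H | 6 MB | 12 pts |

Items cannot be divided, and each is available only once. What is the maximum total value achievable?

95 pts

Check high-value combinations within 19 MB:
- A+B+E: size 4+9+6=19, value 33+40+22=95
- A+B+D: size 4+9+6=19, value 33+40+15=88
- A+B+H: size 4+9+6=19, value 33+40+12=85
- A+B: size 4+9=13, value 33+40=73
- A+E+F: size 4+6+9=19, value 33+22+16=71
Best: 95 pts.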